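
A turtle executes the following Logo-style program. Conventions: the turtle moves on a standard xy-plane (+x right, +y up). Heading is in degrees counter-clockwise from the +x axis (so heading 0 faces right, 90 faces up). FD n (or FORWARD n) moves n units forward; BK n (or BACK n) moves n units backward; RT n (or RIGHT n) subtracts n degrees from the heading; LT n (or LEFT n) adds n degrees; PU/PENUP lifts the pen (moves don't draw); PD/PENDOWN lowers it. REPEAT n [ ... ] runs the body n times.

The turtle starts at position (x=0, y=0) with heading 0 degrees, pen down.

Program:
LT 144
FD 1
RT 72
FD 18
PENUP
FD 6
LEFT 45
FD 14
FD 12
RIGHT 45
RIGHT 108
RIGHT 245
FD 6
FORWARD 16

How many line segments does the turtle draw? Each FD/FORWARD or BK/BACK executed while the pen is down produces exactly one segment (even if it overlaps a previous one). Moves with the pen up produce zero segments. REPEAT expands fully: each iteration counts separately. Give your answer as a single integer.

Executing turtle program step by step:
Start: pos=(0,0), heading=0, pen down
LT 144: heading 0 -> 144
FD 1: (0,0) -> (-0.809,0.588) [heading=144, draw]
RT 72: heading 144 -> 72
FD 18: (-0.809,0.588) -> (4.753,17.707) [heading=72, draw]
PU: pen up
FD 6: (4.753,17.707) -> (6.607,23.413) [heading=72, move]
LT 45: heading 72 -> 117
FD 14: (6.607,23.413) -> (0.252,35.887) [heading=117, move]
FD 12: (0.252,35.887) -> (-5.196,46.579) [heading=117, move]
RT 45: heading 117 -> 72
RT 108: heading 72 -> 324
RT 245: heading 324 -> 79
FD 6: (-5.196,46.579) -> (-4.052,52.469) [heading=79, move]
FD 16: (-4.052,52.469) -> (-0.999,68.175) [heading=79, move]
Final: pos=(-0.999,68.175), heading=79, 2 segment(s) drawn
Segments drawn: 2

Answer: 2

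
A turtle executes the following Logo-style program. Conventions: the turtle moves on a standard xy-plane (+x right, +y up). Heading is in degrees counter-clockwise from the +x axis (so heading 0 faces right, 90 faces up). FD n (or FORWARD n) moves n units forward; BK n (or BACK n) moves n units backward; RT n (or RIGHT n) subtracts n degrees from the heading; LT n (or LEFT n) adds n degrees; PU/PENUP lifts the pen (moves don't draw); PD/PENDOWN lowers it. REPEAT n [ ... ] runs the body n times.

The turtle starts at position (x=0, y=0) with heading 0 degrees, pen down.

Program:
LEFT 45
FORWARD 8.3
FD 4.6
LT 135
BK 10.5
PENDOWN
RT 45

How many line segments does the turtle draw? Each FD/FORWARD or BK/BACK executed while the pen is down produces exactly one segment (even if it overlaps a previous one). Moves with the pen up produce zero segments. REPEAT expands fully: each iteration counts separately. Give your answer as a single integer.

Executing turtle program step by step:
Start: pos=(0,0), heading=0, pen down
LT 45: heading 0 -> 45
FD 8.3: (0,0) -> (5.869,5.869) [heading=45, draw]
FD 4.6: (5.869,5.869) -> (9.122,9.122) [heading=45, draw]
LT 135: heading 45 -> 180
BK 10.5: (9.122,9.122) -> (19.622,9.122) [heading=180, draw]
PD: pen down
RT 45: heading 180 -> 135
Final: pos=(19.622,9.122), heading=135, 3 segment(s) drawn
Segments drawn: 3

Answer: 3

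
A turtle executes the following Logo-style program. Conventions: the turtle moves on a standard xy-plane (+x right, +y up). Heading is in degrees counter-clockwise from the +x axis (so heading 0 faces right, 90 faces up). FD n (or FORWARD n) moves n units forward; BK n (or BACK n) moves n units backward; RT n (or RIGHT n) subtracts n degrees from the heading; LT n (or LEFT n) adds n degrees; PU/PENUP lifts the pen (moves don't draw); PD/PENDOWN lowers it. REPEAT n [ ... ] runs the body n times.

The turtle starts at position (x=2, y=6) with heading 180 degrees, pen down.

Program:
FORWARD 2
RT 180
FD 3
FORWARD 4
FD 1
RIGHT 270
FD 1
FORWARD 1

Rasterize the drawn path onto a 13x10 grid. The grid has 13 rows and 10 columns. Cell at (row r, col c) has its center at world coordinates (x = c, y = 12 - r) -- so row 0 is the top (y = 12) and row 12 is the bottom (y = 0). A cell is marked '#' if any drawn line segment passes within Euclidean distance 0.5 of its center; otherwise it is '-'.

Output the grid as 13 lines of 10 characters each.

Segment 0: (2,6) -> (0,6)
Segment 1: (0,6) -> (3,6)
Segment 2: (3,6) -> (7,6)
Segment 3: (7,6) -> (8,6)
Segment 4: (8,6) -> (8,7)
Segment 5: (8,7) -> (8,8)

Answer: ----------
----------
----------
----------
--------#-
--------#-
#########-
----------
----------
----------
----------
----------
----------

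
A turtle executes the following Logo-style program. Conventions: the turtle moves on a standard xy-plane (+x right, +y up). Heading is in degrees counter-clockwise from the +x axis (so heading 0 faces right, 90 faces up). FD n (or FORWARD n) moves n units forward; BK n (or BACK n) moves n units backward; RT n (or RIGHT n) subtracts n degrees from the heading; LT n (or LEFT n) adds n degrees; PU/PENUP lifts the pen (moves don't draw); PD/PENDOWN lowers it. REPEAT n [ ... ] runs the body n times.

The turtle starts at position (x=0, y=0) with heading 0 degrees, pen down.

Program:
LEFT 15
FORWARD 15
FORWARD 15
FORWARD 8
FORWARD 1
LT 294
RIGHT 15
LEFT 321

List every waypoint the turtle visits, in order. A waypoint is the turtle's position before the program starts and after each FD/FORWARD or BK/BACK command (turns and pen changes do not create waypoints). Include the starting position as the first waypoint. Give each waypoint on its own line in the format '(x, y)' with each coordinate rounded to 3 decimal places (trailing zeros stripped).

Executing turtle program step by step:
Start: pos=(0,0), heading=0, pen down
LT 15: heading 0 -> 15
FD 15: (0,0) -> (14.489,3.882) [heading=15, draw]
FD 15: (14.489,3.882) -> (28.978,7.765) [heading=15, draw]
FD 8: (28.978,7.765) -> (36.705,9.835) [heading=15, draw]
FD 1: (36.705,9.835) -> (37.671,10.094) [heading=15, draw]
LT 294: heading 15 -> 309
RT 15: heading 309 -> 294
LT 321: heading 294 -> 255
Final: pos=(37.671,10.094), heading=255, 4 segment(s) drawn
Waypoints (5 total):
(0, 0)
(14.489, 3.882)
(28.978, 7.765)
(36.705, 9.835)
(37.671, 10.094)

Answer: (0, 0)
(14.489, 3.882)
(28.978, 7.765)
(36.705, 9.835)
(37.671, 10.094)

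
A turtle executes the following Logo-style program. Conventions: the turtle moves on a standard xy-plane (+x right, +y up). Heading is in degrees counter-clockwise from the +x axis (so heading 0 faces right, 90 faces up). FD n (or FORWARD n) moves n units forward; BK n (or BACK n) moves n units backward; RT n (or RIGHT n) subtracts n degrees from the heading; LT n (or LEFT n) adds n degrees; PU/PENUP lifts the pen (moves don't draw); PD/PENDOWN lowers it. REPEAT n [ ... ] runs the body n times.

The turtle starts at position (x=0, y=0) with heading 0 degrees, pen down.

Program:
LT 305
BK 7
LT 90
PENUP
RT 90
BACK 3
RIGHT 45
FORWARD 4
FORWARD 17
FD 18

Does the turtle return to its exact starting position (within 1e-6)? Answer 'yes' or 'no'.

Executing turtle program step by step:
Start: pos=(0,0), heading=0, pen down
LT 305: heading 0 -> 305
BK 7: (0,0) -> (-4.015,5.734) [heading=305, draw]
LT 90: heading 305 -> 35
PU: pen up
RT 90: heading 35 -> 305
BK 3: (-4.015,5.734) -> (-5.736,8.192) [heading=305, move]
RT 45: heading 305 -> 260
FD 4: (-5.736,8.192) -> (-6.43,4.252) [heading=260, move]
FD 17: (-6.43,4.252) -> (-9.382,-12.489) [heading=260, move]
FD 18: (-9.382,-12.489) -> (-12.508,-30.216) [heading=260, move]
Final: pos=(-12.508,-30.216), heading=260, 1 segment(s) drawn

Start position: (0, 0)
Final position: (-12.508, -30.216)
Distance = 32.703; >= 1e-6 -> NOT closed

Answer: no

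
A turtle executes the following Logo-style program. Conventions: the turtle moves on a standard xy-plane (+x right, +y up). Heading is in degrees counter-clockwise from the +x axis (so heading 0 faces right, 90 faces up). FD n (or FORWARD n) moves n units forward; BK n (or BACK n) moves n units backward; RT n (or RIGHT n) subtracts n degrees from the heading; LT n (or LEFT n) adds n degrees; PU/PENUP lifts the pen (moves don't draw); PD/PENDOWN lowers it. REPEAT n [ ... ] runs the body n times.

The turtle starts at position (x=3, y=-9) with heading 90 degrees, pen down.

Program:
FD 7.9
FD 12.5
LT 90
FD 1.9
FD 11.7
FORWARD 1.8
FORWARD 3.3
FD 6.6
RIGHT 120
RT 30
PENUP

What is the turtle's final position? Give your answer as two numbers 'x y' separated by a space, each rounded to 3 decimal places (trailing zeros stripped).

Executing turtle program step by step:
Start: pos=(3,-9), heading=90, pen down
FD 7.9: (3,-9) -> (3,-1.1) [heading=90, draw]
FD 12.5: (3,-1.1) -> (3,11.4) [heading=90, draw]
LT 90: heading 90 -> 180
FD 1.9: (3,11.4) -> (1.1,11.4) [heading=180, draw]
FD 11.7: (1.1,11.4) -> (-10.6,11.4) [heading=180, draw]
FD 1.8: (-10.6,11.4) -> (-12.4,11.4) [heading=180, draw]
FD 3.3: (-12.4,11.4) -> (-15.7,11.4) [heading=180, draw]
FD 6.6: (-15.7,11.4) -> (-22.3,11.4) [heading=180, draw]
RT 120: heading 180 -> 60
RT 30: heading 60 -> 30
PU: pen up
Final: pos=(-22.3,11.4), heading=30, 7 segment(s) drawn

Answer: -22.3 11.4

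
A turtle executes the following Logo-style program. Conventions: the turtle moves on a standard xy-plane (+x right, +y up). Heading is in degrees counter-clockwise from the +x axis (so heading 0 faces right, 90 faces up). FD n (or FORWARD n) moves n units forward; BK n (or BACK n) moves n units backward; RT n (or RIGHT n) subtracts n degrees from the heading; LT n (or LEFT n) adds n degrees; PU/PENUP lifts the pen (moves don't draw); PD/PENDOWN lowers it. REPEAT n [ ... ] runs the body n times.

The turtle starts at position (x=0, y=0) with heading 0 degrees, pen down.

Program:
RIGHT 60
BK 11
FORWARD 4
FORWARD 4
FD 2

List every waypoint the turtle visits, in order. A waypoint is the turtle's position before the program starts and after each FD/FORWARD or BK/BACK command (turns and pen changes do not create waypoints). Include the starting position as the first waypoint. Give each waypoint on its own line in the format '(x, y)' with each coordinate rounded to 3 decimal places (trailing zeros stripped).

Answer: (0, 0)
(-5.5, 9.526)
(-3.5, 6.062)
(-1.5, 2.598)
(-0.5, 0.866)

Derivation:
Executing turtle program step by step:
Start: pos=(0,0), heading=0, pen down
RT 60: heading 0 -> 300
BK 11: (0,0) -> (-5.5,9.526) [heading=300, draw]
FD 4: (-5.5,9.526) -> (-3.5,6.062) [heading=300, draw]
FD 4: (-3.5,6.062) -> (-1.5,2.598) [heading=300, draw]
FD 2: (-1.5,2.598) -> (-0.5,0.866) [heading=300, draw]
Final: pos=(-0.5,0.866), heading=300, 4 segment(s) drawn
Waypoints (5 total):
(0, 0)
(-5.5, 9.526)
(-3.5, 6.062)
(-1.5, 2.598)
(-0.5, 0.866)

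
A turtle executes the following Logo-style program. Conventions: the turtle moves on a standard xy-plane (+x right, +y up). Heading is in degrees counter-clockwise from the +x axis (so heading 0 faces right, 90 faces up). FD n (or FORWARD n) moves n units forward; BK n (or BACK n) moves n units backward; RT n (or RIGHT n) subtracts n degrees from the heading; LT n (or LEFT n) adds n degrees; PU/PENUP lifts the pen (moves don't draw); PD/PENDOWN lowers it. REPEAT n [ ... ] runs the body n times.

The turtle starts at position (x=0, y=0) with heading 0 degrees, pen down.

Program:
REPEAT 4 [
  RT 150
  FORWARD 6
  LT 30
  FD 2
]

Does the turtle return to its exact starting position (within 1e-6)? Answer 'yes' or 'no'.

Answer: no

Derivation:
Executing turtle program step by step:
Start: pos=(0,0), heading=0, pen down
REPEAT 4 [
  -- iteration 1/4 --
  RT 150: heading 0 -> 210
  FD 6: (0,0) -> (-5.196,-3) [heading=210, draw]
  LT 30: heading 210 -> 240
  FD 2: (-5.196,-3) -> (-6.196,-4.732) [heading=240, draw]
  -- iteration 2/4 --
  RT 150: heading 240 -> 90
  FD 6: (-6.196,-4.732) -> (-6.196,1.268) [heading=90, draw]
  LT 30: heading 90 -> 120
  FD 2: (-6.196,1.268) -> (-7.196,3) [heading=120, draw]
  -- iteration 3/4 --
  RT 150: heading 120 -> 330
  FD 6: (-7.196,3) -> (-2,0) [heading=330, draw]
  LT 30: heading 330 -> 0
  FD 2: (-2,0) -> (0,0) [heading=0, draw]
  -- iteration 4/4 --
  RT 150: heading 0 -> 210
  FD 6: (0,0) -> (-5.196,-3) [heading=210, draw]
  LT 30: heading 210 -> 240
  FD 2: (-5.196,-3) -> (-6.196,-4.732) [heading=240, draw]
]
Final: pos=(-6.196,-4.732), heading=240, 8 segment(s) drawn

Start position: (0, 0)
Final position: (-6.196, -4.732)
Distance = 7.796; >= 1e-6 -> NOT closed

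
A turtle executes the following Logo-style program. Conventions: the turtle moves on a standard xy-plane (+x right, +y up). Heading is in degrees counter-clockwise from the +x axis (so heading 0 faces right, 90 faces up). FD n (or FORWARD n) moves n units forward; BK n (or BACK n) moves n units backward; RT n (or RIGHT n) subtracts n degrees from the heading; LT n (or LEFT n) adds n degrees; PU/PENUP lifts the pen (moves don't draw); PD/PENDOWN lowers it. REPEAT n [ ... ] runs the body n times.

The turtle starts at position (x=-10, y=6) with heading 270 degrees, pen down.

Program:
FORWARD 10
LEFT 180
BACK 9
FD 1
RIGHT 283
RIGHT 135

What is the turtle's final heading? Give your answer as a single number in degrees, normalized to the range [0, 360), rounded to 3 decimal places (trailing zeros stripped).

Executing turtle program step by step:
Start: pos=(-10,6), heading=270, pen down
FD 10: (-10,6) -> (-10,-4) [heading=270, draw]
LT 180: heading 270 -> 90
BK 9: (-10,-4) -> (-10,-13) [heading=90, draw]
FD 1: (-10,-13) -> (-10,-12) [heading=90, draw]
RT 283: heading 90 -> 167
RT 135: heading 167 -> 32
Final: pos=(-10,-12), heading=32, 3 segment(s) drawn

Answer: 32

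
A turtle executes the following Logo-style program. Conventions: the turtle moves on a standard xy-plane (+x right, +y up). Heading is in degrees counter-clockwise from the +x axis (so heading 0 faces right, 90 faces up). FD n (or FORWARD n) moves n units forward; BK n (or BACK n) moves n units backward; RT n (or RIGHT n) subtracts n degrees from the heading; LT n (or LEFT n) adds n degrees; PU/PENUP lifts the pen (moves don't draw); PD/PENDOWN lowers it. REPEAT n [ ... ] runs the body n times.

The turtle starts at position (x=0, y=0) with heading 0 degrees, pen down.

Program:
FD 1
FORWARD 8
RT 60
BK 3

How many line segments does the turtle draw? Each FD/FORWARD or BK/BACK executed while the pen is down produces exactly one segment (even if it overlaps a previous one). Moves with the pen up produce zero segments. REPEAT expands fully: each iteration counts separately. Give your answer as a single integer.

Answer: 3

Derivation:
Executing turtle program step by step:
Start: pos=(0,0), heading=0, pen down
FD 1: (0,0) -> (1,0) [heading=0, draw]
FD 8: (1,0) -> (9,0) [heading=0, draw]
RT 60: heading 0 -> 300
BK 3: (9,0) -> (7.5,2.598) [heading=300, draw]
Final: pos=(7.5,2.598), heading=300, 3 segment(s) drawn
Segments drawn: 3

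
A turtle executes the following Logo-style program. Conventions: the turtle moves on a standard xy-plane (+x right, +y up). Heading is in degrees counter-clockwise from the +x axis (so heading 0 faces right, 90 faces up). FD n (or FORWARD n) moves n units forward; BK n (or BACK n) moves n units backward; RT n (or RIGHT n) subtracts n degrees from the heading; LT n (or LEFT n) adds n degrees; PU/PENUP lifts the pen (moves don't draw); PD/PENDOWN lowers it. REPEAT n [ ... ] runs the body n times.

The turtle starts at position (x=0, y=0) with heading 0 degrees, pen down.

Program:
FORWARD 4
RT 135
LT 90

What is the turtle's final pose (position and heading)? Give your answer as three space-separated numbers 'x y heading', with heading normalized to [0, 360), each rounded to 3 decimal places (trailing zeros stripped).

Executing turtle program step by step:
Start: pos=(0,0), heading=0, pen down
FD 4: (0,0) -> (4,0) [heading=0, draw]
RT 135: heading 0 -> 225
LT 90: heading 225 -> 315
Final: pos=(4,0), heading=315, 1 segment(s) drawn

Answer: 4 0 315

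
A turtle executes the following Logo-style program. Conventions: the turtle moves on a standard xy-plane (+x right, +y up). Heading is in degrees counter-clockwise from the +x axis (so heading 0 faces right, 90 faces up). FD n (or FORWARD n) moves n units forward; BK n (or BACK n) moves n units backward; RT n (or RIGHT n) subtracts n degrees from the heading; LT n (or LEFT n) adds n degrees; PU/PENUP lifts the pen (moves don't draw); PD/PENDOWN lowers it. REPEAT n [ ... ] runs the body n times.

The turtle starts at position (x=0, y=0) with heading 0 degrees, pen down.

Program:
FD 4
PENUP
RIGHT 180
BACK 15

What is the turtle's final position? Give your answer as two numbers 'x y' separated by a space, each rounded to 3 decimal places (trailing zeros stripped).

Answer: 19 0

Derivation:
Executing turtle program step by step:
Start: pos=(0,0), heading=0, pen down
FD 4: (0,0) -> (4,0) [heading=0, draw]
PU: pen up
RT 180: heading 0 -> 180
BK 15: (4,0) -> (19,0) [heading=180, move]
Final: pos=(19,0), heading=180, 1 segment(s) drawn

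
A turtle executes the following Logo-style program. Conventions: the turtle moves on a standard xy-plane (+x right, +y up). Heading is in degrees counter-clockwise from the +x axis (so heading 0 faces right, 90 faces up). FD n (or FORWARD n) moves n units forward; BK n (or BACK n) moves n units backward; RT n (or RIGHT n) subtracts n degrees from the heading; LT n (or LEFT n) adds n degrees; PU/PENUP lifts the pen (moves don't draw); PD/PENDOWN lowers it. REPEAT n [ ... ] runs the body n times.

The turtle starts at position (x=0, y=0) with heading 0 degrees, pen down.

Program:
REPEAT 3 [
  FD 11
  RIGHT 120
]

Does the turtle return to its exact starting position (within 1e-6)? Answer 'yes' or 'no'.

Executing turtle program step by step:
Start: pos=(0,0), heading=0, pen down
REPEAT 3 [
  -- iteration 1/3 --
  FD 11: (0,0) -> (11,0) [heading=0, draw]
  RT 120: heading 0 -> 240
  -- iteration 2/3 --
  FD 11: (11,0) -> (5.5,-9.526) [heading=240, draw]
  RT 120: heading 240 -> 120
  -- iteration 3/3 --
  FD 11: (5.5,-9.526) -> (0,0) [heading=120, draw]
  RT 120: heading 120 -> 0
]
Final: pos=(0,0), heading=0, 3 segment(s) drawn

Start position: (0, 0)
Final position: (0, 0)
Distance = 0; < 1e-6 -> CLOSED

Answer: yes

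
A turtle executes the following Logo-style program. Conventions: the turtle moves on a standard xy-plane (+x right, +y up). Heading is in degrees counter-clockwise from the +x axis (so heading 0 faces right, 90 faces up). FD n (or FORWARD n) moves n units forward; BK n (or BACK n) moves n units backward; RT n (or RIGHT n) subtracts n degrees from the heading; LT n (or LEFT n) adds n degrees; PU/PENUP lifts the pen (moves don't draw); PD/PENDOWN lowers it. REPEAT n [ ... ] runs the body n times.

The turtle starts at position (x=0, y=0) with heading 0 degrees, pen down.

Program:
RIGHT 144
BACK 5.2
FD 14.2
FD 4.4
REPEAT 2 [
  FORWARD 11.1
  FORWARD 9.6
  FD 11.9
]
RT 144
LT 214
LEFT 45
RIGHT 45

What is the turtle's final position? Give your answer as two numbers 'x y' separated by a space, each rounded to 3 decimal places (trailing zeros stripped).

Executing turtle program step by step:
Start: pos=(0,0), heading=0, pen down
RT 144: heading 0 -> 216
BK 5.2: (0,0) -> (4.207,3.056) [heading=216, draw]
FD 14.2: (4.207,3.056) -> (-7.281,-5.29) [heading=216, draw]
FD 4.4: (-7.281,-5.29) -> (-10.841,-7.876) [heading=216, draw]
REPEAT 2 [
  -- iteration 1/2 --
  FD 11.1: (-10.841,-7.876) -> (-19.821,-14.401) [heading=216, draw]
  FD 9.6: (-19.821,-14.401) -> (-27.587,-20.043) [heading=216, draw]
  FD 11.9: (-27.587,-20.043) -> (-37.215,-27.038) [heading=216, draw]
  -- iteration 2/2 --
  FD 11.1: (-37.215,-27.038) -> (-46.195,-33.563) [heading=216, draw]
  FD 9.6: (-46.195,-33.563) -> (-53.961,-39.205) [heading=216, draw]
  FD 11.9: (-53.961,-39.205) -> (-63.589,-46.2) [heading=216, draw]
]
RT 144: heading 216 -> 72
LT 214: heading 72 -> 286
LT 45: heading 286 -> 331
RT 45: heading 331 -> 286
Final: pos=(-63.589,-46.2), heading=286, 9 segment(s) drawn

Answer: -63.589 -46.2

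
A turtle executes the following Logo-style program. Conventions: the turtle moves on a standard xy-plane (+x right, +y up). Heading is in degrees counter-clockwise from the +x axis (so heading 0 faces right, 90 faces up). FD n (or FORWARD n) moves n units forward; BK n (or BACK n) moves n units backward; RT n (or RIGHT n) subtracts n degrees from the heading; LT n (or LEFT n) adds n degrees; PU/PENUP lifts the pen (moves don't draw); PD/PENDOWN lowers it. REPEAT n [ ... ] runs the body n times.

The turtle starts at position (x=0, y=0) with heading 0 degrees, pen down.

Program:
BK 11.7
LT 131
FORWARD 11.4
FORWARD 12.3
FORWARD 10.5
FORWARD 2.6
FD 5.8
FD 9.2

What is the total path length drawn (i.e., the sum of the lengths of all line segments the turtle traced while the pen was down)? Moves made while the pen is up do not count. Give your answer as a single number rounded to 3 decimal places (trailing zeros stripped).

Executing turtle program step by step:
Start: pos=(0,0), heading=0, pen down
BK 11.7: (0,0) -> (-11.7,0) [heading=0, draw]
LT 131: heading 0 -> 131
FD 11.4: (-11.7,0) -> (-19.179,8.604) [heading=131, draw]
FD 12.3: (-19.179,8.604) -> (-27.249,17.887) [heading=131, draw]
FD 10.5: (-27.249,17.887) -> (-34.137,25.811) [heading=131, draw]
FD 2.6: (-34.137,25.811) -> (-35.843,27.773) [heading=131, draw]
FD 5.8: (-35.843,27.773) -> (-39.648,32.151) [heading=131, draw]
FD 9.2: (-39.648,32.151) -> (-45.684,39.094) [heading=131, draw]
Final: pos=(-45.684,39.094), heading=131, 7 segment(s) drawn

Segment lengths:
  seg 1: (0,0) -> (-11.7,0), length = 11.7
  seg 2: (-11.7,0) -> (-19.179,8.604), length = 11.4
  seg 3: (-19.179,8.604) -> (-27.249,17.887), length = 12.3
  seg 4: (-27.249,17.887) -> (-34.137,25.811), length = 10.5
  seg 5: (-34.137,25.811) -> (-35.843,27.773), length = 2.6
  seg 6: (-35.843,27.773) -> (-39.648,32.151), length = 5.8
  seg 7: (-39.648,32.151) -> (-45.684,39.094), length = 9.2
Total = 63.5

Answer: 63.5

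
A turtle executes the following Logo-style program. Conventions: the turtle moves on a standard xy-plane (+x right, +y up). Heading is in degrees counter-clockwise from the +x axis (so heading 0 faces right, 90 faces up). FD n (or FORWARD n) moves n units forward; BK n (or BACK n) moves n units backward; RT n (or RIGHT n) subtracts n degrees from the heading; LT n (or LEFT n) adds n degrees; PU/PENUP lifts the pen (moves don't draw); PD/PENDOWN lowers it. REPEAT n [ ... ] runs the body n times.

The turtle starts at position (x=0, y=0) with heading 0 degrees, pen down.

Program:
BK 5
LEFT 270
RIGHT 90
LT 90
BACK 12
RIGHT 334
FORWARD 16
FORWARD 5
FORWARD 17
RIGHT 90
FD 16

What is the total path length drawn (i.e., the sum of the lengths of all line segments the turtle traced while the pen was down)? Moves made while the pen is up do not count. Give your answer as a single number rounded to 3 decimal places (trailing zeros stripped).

Executing turtle program step by step:
Start: pos=(0,0), heading=0, pen down
BK 5: (0,0) -> (-5,0) [heading=0, draw]
LT 270: heading 0 -> 270
RT 90: heading 270 -> 180
LT 90: heading 180 -> 270
BK 12: (-5,0) -> (-5,12) [heading=270, draw]
RT 334: heading 270 -> 296
FD 16: (-5,12) -> (2.014,-2.381) [heading=296, draw]
FD 5: (2.014,-2.381) -> (4.206,-6.875) [heading=296, draw]
FD 17: (4.206,-6.875) -> (11.658,-22.154) [heading=296, draw]
RT 90: heading 296 -> 206
FD 16: (11.658,-22.154) -> (-2.723,-29.168) [heading=206, draw]
Final: pos=(-2.723,-29.168), heading=206, 6 segment(s) drawn

Segment lengths:
  seg 1: (0,0) -> (-5,0), length = 5
  seg 2: (-5,0) -> (-5,12), length = 12
  seg 3: (-5,12) -> (2.014,-2.381), length = 16
  seg 4: (2.014,-2.381) -> (4.206,-6.875), length = 5
  seg 5: (4.206,-6.875) -> (11.658,-22.154), length = 17
  seg 6: (11.658,-22.154) -> (-2.723,-29.168), length = 16
Total = 71

Answer: 71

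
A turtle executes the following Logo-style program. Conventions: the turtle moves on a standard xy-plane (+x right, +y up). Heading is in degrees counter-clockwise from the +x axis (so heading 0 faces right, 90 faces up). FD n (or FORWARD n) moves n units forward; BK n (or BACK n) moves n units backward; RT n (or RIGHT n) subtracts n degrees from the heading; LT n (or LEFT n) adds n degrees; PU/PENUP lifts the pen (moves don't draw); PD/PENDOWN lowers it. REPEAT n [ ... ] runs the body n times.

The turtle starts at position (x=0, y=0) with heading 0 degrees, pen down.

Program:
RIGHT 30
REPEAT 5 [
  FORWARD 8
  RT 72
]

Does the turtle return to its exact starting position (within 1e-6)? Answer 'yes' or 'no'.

Answer: yes

Derivation:
Executing turtle program step by step:
Start: pos=(0,0), heading=0, pen down
RT 30: heading 0 -> 330
REPEAT 5 [
  -- iteration 1/5 --
  FD 8: (0,0) -> (6.928,-4) [heading=330, draw]
  RT 72: heading 330 -> 258
  -- iteration 2/5 --
  FD 8: (6.928,-4) -> (5.265,-11.825) [heading=258, draw]
  RT 72: heading 258 -> 186
  -- iteration 3/5 --
  FD 8: (5.265,-11.825) -> (-2.691,-12.661) [heading=186, draw]
  RT 72: heading 186 -> 114
  -- iteration 4/5 --
  FD 8: (-2.691,-12.661) -> (-5.945,-5.353) [heading=114, draw]
  RT 72: heading 114 -> 42
  -- iteration 5/5 --
  FD 8: (-5.945,-5.353) -> (0,0) [heading=42, draw]
  RT 72: heading 42 -> 330
]
Final: pos=(0,0), heading=330, 5 segment(s) drawn

Start position: (0, 0)
Final position: (0, 0)
Distance = 0; < 1e-6 -> CLOSED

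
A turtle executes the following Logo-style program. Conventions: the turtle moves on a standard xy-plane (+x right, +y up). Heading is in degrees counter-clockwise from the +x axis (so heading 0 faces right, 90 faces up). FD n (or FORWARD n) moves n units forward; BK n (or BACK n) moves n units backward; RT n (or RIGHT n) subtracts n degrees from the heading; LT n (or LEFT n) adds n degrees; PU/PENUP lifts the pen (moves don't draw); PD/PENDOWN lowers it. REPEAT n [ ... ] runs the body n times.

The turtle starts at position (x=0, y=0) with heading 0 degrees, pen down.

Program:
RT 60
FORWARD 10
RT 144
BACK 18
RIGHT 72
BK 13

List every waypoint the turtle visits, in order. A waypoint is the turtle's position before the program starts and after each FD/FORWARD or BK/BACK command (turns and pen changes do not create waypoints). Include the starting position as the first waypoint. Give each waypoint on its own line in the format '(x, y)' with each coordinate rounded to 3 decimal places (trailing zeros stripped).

Executing turtle program step by step:
Start: pos=(0,0), heading=0, pen down
RT 60: heading 0 -> 300
FD 10: (0,0) -> (5,-8.66) [heading=300, draw]
RT 144: heading 300 -> 156
BK 18: (5,-8.66) -> (21.444,-15.982) [heading=156, draw]
RT 72: heading 156 -> 84
BK 13: (21.444,-15.982) -> (20.085,-28.91) [heading=84, draw]
Final: pos=(20.085,-28.91), heading=84, 3 segment(s) drawn
Waypoints (4 total):
(0, 0)
(5, -8.66)
(21.444, -15.982)
(20.085, -28.91)

Answer: (0, 0)
(5, -8.66)
(21.444, -15.982)
(20.085, -28.91)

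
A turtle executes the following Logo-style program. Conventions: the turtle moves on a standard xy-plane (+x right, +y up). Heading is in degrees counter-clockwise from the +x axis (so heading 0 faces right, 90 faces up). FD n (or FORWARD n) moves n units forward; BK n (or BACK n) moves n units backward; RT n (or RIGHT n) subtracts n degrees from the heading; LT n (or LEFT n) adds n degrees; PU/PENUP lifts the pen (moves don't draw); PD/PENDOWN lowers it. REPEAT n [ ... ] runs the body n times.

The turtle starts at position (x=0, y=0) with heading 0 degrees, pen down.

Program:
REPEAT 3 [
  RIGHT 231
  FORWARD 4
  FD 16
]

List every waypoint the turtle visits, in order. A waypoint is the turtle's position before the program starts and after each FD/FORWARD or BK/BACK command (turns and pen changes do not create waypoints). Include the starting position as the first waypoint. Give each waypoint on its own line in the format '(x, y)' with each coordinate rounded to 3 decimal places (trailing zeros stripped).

Answer: (0, 0)
(-2.517, 3.109)
(-12.586, 15.543)
(-13.418, 11.63)
(-16.745, -4.02)
(-13.181, -2.204)
(1.075, 5.06)

Derivation:
Executing turtle program step by step:
Start: pos=(0,0), heading=0, pen down
REPEAT 3 [
  -- iteration 1/3 --
  RT 231: heading 0 -> 129
  FD 4: (0,0) -> (-2.517,3.109) [heading=129, draw]
  FD 16: (-2.517,3.109) -> (-12.586,15.543) [heading=129, draw]
  -- iteration 2/3 --
  RT 231: heading 129 -> 258
  FD 4: (-12.586,15.543) -> (-13.418,11.63) [heading=258, draw]
  FD 16: (-13.418,11.63) -> (-16.745,-4.02) [heading=258, draw]
  -- iteration 3/3 --
  RT 231: heading 258 -> 27
  FD 4: (-16.745,-4.02) -> (-13.181,-2.204) [heading=27, draw]
  FD 16: (-13.181,-2.204) -> (1.075,5.06) [heading=27, draw]
]
Final: pos=(1.075,5.06), heading=27, 6 segment(s) drawn
Waypoints (7 total):
(0, 0)
(-2.517, 3.109)
(-12.586, 15.543)
(-13.418, 11.63)
(-16.745, -4.02)
(-13.181, -2.204)
(1.075, 5.06)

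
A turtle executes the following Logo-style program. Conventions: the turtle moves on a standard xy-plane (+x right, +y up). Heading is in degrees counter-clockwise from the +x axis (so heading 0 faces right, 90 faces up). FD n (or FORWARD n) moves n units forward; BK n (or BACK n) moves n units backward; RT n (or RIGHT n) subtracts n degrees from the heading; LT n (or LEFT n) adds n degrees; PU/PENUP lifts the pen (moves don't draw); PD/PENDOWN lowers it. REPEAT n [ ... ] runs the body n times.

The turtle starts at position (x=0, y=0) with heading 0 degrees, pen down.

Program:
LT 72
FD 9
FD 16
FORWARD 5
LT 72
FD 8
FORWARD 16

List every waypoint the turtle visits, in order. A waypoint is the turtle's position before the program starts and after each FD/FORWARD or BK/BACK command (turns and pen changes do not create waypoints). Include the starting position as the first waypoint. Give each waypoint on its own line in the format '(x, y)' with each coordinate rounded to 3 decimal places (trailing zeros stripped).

Executing turtle program step by step:
Start: pos=(0,0), heading=0, pen down
LT 72: heading 0 -> 72
FD 9: (0,0) -> (2.781,8.56) [heading=72, draw]
FD 16: (2.781,8.56) -> (7.725,23.776) [heading=72, draw]
FD 5: (7.725,23.776) -> (9.271,28.532) [heading=72, draw]
LT 72: heading 72 -> 144
FD 8: (9.271,28.532) -> (2.798,33.234) [heading=144, draw]
FD 16: (2.798,33.234) -> (-10.146,42.639) [heading=144, draw]
Final: pos=(-10.146,42.639), heading=144, 5 segment(s) drawn
Waypoints (6 total):
(0, 0)
(2.781, 8.56)
(7.725, 23.776)
(9.271, 28.532)
(2.798, 33.234)
(-10.146, 42.639)

Answer: (0, 0)
(2.781, 8.56)
(7.725, 23.776)
(9.271, 28.532)
(2.798, 33.234)
(-10.146, 42.639)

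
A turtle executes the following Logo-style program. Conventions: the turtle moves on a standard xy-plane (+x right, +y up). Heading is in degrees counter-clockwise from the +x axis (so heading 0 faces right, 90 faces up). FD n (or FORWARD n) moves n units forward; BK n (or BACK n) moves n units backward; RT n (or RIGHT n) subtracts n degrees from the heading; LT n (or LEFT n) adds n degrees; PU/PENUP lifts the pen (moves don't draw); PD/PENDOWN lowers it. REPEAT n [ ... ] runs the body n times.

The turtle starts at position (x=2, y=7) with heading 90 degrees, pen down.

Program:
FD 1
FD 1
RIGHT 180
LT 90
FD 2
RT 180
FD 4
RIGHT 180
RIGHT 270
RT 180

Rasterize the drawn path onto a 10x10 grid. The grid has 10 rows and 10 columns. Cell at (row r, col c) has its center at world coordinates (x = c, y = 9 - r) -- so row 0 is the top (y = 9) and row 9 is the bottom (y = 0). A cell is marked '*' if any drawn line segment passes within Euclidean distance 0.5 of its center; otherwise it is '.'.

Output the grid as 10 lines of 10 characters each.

Answer: *****.....
..*.......
..*.......
..........
..........
..........
..........
..........
..........
..........

Derivation:
Segment 0: (2,7) -> (2,8)
Segment 1: (2,8) -> (2,9)
Segment 2: (2,9) -> (4,9)
Segment 3: (4,9) -> (0,9)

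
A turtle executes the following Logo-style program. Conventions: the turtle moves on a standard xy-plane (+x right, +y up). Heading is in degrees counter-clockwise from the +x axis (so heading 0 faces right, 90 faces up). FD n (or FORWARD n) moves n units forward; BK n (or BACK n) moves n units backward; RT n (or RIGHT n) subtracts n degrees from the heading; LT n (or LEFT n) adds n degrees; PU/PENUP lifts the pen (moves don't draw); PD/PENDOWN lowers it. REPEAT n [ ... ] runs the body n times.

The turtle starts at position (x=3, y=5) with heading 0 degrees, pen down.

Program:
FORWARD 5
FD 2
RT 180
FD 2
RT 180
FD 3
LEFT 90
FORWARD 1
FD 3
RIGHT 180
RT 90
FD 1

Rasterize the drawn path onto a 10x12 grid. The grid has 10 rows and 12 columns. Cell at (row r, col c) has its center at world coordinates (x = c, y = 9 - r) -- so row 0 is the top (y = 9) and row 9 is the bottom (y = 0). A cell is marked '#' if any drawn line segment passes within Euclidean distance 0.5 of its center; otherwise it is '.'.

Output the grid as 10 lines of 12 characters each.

Answer: ..........##
...........#
...........#
...........#
...#########
............
............
............
............
............

Derivation:
Segment 0: (3,5) -> (8,5)
Segment 1: (8,5) -> (10,5)
Segment 2: (10,5) -> (8,5)
Segment 3: (8,5) -> (11,5)
Segment 4: (11,5) -> (11,6)
Segment 5: (11,6) -> (11,9)
Segment 6: (11,9) -> (10,9)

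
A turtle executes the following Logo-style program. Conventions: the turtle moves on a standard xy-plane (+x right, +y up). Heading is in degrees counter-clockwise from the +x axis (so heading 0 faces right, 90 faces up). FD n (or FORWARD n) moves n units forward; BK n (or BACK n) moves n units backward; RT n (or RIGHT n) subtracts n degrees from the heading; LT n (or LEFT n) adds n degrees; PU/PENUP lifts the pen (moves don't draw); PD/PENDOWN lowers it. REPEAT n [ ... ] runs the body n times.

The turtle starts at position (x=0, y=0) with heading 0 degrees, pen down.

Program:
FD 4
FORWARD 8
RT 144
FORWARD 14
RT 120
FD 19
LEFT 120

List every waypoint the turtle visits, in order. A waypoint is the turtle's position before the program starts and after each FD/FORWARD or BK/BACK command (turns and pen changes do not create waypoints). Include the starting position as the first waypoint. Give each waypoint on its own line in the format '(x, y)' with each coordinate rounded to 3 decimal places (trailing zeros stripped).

Answer: (0, 0)
(4, 0)
(12, 0)
(0.674, -8.229)
(-1.312, 10.667)

Derivation:
Executing turtle program step by step:
Start: pos=(0,0), heading=0, pen down
FD 4: (0,0) -> (4,0) [heading=0, draw]
FD 8: (4,0) -> (12,0) [heading=0, draw]
RT 144: heading 0 -> 216
FD 14: (12,0) -> (0.674,-8.229) [heading=216, draw]
RT 120: heading 216 -> 96
FD 19: (0.674,-8.229) -> (-1.312,10.667) [heading=96, draw]
LT 120: heading 96 -> 216
Final: pos=(-1.312,10.667), heading=216, 4 segment(s) drawn
Waypoints (5 total):
(0, 0)
(4, 0)
(12, 0)
(0.674, -8.229)
(-1.312, 10.667)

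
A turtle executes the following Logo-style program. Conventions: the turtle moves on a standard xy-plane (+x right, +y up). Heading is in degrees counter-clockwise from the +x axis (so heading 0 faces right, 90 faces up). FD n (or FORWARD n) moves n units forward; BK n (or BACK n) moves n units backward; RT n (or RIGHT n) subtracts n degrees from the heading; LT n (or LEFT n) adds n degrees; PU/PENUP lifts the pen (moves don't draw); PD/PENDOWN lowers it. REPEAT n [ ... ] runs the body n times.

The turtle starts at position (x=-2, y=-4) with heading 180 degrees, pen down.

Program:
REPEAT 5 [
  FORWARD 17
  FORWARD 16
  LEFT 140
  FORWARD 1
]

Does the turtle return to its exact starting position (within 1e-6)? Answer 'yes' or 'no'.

Answer: no

Derivation:
Executing turtle program step by step:
Start: pos=(-2,-4), heading=180, pen down
REPEAT 5 [
  -- iteration 1/5 --
  FD 17: (-2,-4) -> (-19,-4) [heading=180, draw]
  FD 16: (-19,-4) -> (-35,-4) [heading=180, draw]
  LT 140: heading 180 -> 320
  FD 1: (-35,-4) -> (-34.234,-4.643) [heading=320, draw]
  -- iteration 2/5 --
  FD 17: (-34.234,-4.643) -> (-21.211,-15.57) [heading=320, draw]
  FD 16: (-21.211,-15.57) -> (-8.954,-25.855) [heading=320, draw]
  LT 140: heading 320 -> 100
  FD 1: (-8.954,-25.855) -> (-9.128,-24.87) [heading=100, draw]
  -- iteration 3/5 --
  FD 17: (-9.128,-24.87) -> (-12.08,-8.128) [heading=100, draw]
  FD 16: (-12.08,-8.128) -> (-14.859,7.629) [heading=100, draw]
  LT 140: heading 100 -> 240
  FD 1: (-14.859,7.629) -> (-15.359,6.763) [heading=240, draw]
  -- iteration 4/5 --
  FD 17: (-15.359,6.763) -> (-23.859,-7.96) [heading=240, draw]
  FD 16: (-23.859,-7.96) -> (-31.859,-21.816) [heading=240, draw]
  LT 140: heading 240 -> 20
  FD 1: (-31.859,-21.816) -> (-30.919,-21.474) [heading=20, draw]
  -- iteration 5/5 --
  FD 17: (-30.919,-21.474) -> (-14.944,-15.66) [heading=20, draw]
  FD 16: (-14.944,-15.66) -> (0.091,-10.187) [heading=20, draw]
  LT 140: heading 20 -> 160
  FD 1: (0.091,-10.187) -> (-0.849,-9.845) [heading=160, draw]
]
Final: pos=(-0.849,-9.845), heading=160, 15 segment(s) drawn

Start position: (-2, -4)
Final position: (-0.849, -9.845)
Distance = 5.958; >= 1e-6 -> NOT closed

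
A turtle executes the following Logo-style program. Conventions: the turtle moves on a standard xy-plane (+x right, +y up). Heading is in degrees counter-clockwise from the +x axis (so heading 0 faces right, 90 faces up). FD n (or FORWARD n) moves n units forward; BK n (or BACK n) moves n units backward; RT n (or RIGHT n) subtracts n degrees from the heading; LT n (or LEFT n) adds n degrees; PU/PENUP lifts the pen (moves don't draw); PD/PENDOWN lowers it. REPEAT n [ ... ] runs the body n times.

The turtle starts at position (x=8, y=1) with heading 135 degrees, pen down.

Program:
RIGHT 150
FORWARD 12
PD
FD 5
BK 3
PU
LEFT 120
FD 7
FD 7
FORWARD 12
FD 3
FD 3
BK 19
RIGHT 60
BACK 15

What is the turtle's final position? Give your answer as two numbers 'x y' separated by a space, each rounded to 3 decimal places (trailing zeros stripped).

Executing turtle program step by step:
Start: pos=(8,1), heading=135, pen down
RT 150: heading 135 -> 345
FD 12: (8,1) -> (19.591,-2.106) [heading=345, draw]
PD: pen down
FD 5: (19.591,-2.106) -> (24.421,-3.4) [heading=345, draw]
BK 3: (24.421,-3.4) -> (21.523,-2.623) [heading=345, draw]
PU: pen up
LT 120: heading 345 -> 105
FD 7: (21.523,-2.623) -> (19.711,4.138) [heading=105, move]
FD 7: (19.711,4.138) -> (17.899,10.899) [heading=105, move]
FD 12: (17.899,10.899) -> (14.794,22.491) [heading=105, move]
FD 3: (14.794,22.491) -> (14.017,25.388) [heading=105, move]
FD 3: (14.017,25.388) -> (13.241,28.286) [heading=105, move]
BK 19: (13.241,28.286) -> (18.158,9.934) [heading=105, move]
RT 60: heading 105 -> 45
BK 15: (18.158,9.934) -> (7.552,-0.673) [heading=45, move]
Final: pos=(7.552,-0.673), heading=45, 3 segment(s) drawn

Answer: 7.552 -0.673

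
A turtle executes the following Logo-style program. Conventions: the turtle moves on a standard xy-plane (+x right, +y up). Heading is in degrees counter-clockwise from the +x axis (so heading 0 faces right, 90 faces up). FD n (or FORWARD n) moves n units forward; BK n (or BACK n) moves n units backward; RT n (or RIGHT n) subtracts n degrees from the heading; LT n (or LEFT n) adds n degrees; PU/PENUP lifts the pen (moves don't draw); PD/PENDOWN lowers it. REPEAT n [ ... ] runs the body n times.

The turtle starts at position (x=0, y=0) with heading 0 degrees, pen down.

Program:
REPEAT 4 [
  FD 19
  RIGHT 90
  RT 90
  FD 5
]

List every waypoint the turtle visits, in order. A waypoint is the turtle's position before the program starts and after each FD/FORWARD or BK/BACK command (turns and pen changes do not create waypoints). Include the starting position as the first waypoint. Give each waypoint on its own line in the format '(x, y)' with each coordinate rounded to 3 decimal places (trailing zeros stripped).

Answer: (0, 0)
(19, 0)
(14, 0)
(-5, 0)
(0, 0)
(19, 0)
(14, 0)
(-5, 0)
(0, 0)

Derivation:
Executing turtle program step by step:
Start: pos=(0,0), heading=0, pen down
REPEAT 4 [
  -- iteration 1/4 --
  FD 19: (0,0) -> (19,0) [heading=0, draw]
  RT 90: heading 0 -> 270
  RT 90: heading 270 -> 180
  FD 5: (19,0) -> (14,0) [heading=180, draw]
  -- iteration 2/4 --
  FD 19: (14,0) -> (-5,0) [heading=180, draw]
  RT 90: heading 180 -> 90
  RT 90: heading 90 -> 0
  FD 5: (-5,0) -> (0,0) [heading=0, draw]
  -- iteration 3/4 --
  FD 19: (0,0) -> (19,0) [heading=0, draw]
  RT 90: heading 0 -> 270
  RT 90: heading 270 -> 180
  FD 5: (19,0) -> (14,0) [heading=180, draw]
  -- iteration 4/4 --
  FD 19: (14,0) -> (-5,0) [heading=180, draw]
  RT 90: heading 180 -> 90
  RT 90: heading 90 -> 0
  FD 5: (-5,0) -> (0,0) [heading=0, draw]
]
Final: pos=(0,0), heading=0, 8 segment(s) drawn
Waypoints (9 total):
(0, 0)
(19, 0)
(14, 0)
(-5, 0)
(0, 0)
(19, 0)
(14, 0)
(-5, 0)
(0, 0)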